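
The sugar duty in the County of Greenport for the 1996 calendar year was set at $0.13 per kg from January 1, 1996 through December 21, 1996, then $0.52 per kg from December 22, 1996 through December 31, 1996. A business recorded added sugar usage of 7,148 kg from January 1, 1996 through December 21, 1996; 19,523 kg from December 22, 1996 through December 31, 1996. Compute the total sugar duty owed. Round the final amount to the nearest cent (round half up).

January 1 – December 21, 1996: 7,148 kg at $0.13/kg → $929.24
December 22 – December 31, 1996: 19,523 kg at $0.52/kg → $10,151.96

$11,081.20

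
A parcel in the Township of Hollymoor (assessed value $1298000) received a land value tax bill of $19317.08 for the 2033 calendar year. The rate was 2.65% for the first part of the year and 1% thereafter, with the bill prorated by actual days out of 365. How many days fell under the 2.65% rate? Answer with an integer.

Let d = days at the first rate; then 365 − d days at the second rate.
$1298000 × [2.65%·d + 1%·(365−d)] / 365 = $19317.08
Solving gives d = 108, so the new rate took effect on 19 Apr 2033.

108 days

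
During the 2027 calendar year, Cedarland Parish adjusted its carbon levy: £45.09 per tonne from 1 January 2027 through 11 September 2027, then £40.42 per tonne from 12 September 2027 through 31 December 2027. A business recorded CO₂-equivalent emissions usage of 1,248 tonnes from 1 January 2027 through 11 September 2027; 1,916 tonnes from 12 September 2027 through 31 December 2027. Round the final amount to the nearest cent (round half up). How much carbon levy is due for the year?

£133,717.04

1 January – 11 September 2027: 1,248 tonnes at £45.09/tonne → £56,272.32
12 September – 31 December 2027: 1,916 tonnes at £40.42/tonne → £77,444.72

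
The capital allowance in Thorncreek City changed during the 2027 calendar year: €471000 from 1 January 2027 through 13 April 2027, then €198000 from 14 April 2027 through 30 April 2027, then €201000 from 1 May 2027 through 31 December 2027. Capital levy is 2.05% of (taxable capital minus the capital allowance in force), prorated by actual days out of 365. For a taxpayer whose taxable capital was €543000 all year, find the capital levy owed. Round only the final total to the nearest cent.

1 January – 13 April 2027: 103 days, exemption €471000 → (€543000 − €471000) × 2.05% × 103/365 = €416.5151
14 April – 30 April 2027: 17 days, exemption €198000 → (€543000 − €198000) × 2.05% × 17/365 = €329.4041
1 May – 31 December 2027: 245 days, exemption €201000 → (€543000 − €201000) × 2.05% × 245/365 = €4706.0137
Total = €5451.9329

€5451.93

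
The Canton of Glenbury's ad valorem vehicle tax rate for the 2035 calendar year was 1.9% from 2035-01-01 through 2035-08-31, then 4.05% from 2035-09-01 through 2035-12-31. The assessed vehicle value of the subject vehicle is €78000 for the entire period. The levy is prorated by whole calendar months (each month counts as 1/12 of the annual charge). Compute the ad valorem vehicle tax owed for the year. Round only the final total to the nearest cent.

€2041.00

2035-01-01 to 2035-08-31: 8 months at 1.9% → €78000 × 1.9% × 8/12 = €988.0000
2035-09-01 to 2035-12-31: 4 months at 4.05% → €78000 × 4.05% × 4/12 = €1053.0000
Total = €2041.0000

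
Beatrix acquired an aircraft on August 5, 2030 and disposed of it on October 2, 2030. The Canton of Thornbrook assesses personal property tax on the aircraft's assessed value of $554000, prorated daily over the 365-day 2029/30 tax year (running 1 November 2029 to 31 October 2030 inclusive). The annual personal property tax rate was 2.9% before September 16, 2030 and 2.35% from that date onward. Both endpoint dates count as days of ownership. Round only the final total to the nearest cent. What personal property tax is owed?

August 5 – September 15, 2030: 42 days at 2.9% → $554000 × 2.9% × 42/365 = $1848.6904
September 16 – October 2, 2030: 17 days at 2.35% → $554000 × 2.35% × 17/365 = $606.3644
Total = $2455.0548

$2455.05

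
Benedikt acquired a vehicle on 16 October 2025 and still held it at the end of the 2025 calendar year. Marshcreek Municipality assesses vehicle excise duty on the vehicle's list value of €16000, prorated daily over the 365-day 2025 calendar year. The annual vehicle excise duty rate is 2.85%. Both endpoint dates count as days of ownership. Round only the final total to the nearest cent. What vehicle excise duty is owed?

€96.20

Days held (16 October – 31 December 2025): 77 out of 365
Tax = €16000 × 2.85% × 77/365 = €96.1973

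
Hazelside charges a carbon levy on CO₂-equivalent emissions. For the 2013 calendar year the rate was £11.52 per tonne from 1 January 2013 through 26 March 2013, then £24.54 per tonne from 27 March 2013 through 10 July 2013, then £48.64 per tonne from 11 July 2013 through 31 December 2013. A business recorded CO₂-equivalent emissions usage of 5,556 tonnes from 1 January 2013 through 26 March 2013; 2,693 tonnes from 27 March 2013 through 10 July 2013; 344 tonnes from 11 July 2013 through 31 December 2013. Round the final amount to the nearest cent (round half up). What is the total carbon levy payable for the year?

£146,823.50

1 January – 26 March 2013: 5,556 tonnes at £11.52/tonne → £64,005.12
27 March – 10 July 2013: 2,693 tonnes at £24.54/tonne → £66,086.22
11 July – 31 December 2013: 344 tonnes at £48.64/tonne → £16,732.16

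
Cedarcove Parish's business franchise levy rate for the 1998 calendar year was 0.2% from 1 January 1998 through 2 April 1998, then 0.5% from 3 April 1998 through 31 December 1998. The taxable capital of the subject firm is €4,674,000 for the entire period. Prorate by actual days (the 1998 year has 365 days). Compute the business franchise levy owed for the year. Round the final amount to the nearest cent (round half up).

€19,835.69

1 January – 2 April 1998: 92 days at 0.2% → €4,674,000 × 0.2% × 92/365 = €2,356.2082
3 April – 31 December 1998: 273 days at 0.5% → €4,674,000 × 0.5% × 273/365 = €17,479.4795
Total = €19,835.6877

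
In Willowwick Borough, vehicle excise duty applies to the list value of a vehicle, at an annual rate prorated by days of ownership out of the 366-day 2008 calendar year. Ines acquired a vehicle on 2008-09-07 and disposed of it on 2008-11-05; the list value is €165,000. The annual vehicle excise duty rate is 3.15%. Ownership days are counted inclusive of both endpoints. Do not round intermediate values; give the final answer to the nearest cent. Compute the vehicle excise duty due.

€852.05

Days held (2008-09-07 to 2008-11-05): 60 out of 366
Tax = €165,000 × 3.15% × 60/366 = €852.0492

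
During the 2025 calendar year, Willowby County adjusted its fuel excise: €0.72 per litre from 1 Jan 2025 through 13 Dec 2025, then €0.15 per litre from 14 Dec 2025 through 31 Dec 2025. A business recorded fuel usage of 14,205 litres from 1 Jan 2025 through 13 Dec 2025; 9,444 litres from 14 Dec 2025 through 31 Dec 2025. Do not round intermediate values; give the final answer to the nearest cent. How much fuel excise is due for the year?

€11644.20

1 Jan – 13 Dec 2025: 14,205 litres at €0.72/litre → €10227.60
14 Dec – 31 Dec 2025: 9,444 litres at €0.15/litre → €1416.60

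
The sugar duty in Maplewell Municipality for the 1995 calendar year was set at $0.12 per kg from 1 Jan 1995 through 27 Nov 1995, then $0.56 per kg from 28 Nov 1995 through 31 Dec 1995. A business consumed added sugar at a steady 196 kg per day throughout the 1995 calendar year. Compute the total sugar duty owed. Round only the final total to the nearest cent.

1 Jan – 27 Nov 1995: 331 days × 196 kg/day = 64,876 kg at $0.12/kg → $7,785.12
28 Nov – 31 Dec 1995: 34 days × 196 kg/day = 6,664 kg at $0.56/kg → $3,731.84

$11,516.96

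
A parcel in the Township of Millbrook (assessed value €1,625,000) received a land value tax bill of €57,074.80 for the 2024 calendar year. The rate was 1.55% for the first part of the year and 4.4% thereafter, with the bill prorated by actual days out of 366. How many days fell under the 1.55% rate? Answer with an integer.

Let d = days at the first rate; then 366 − d days at the second rate.
€1,625,000 × [1.55%·d + 4.4%·(366−d)] / 366 = €57,074.80
Solving gives d = 114, so the new rate took effect on 24 Apr 2024.

114 days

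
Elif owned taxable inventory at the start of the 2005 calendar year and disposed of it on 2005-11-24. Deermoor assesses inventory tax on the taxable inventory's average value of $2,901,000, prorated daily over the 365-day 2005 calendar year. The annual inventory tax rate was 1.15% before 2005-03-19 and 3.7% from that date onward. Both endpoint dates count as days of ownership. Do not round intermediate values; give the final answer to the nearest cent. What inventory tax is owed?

2005-01-01 to 2005-03-18: 77 days at 1.15% → $2,901,000 × 1.15% × 77/365 = $7,037.9055
2005-03-19 to 2005-11-24: 251 days at 3.7% → $2,901,000 × 3.7% × 251/365 = $73,812.5671
Total = $80,850.4726

$80,850.47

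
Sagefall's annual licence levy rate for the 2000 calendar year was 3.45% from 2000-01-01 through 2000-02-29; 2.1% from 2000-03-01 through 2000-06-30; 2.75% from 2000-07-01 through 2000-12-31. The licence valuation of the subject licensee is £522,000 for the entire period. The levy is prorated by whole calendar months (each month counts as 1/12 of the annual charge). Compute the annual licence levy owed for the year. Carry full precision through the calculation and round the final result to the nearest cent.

2000-01-01 to 2000-02-29: 2 months at 3.45% → £522,000 × 3.45% × 2/12 = £3,001.5000
2000-03-01 to 2000-06-30: 4 months at 2.1% → £522,000 × 2.1% × 4/12 = £3,654.0000
2000-07-01 to 2000-12-31: 6 months at 2.75% → £522,000 × 2.75% × 6/12 = £7,177.5000
Total = £13,833.0000

£13,833.00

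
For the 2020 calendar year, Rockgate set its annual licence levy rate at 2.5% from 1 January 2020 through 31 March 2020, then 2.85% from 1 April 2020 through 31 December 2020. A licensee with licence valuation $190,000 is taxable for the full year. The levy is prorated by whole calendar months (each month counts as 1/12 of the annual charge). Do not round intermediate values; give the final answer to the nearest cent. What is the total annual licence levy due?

1 January – 31 March 2020: 3 months at 2.5% → $190,000 × 2.5% × 3/12 = $1,187.5000
1 April – 31 December 2020: 9 months at 2.85% → $190,000 × 2.85% × 9/12 = $4,061.2500
Total = $5,248.7500

$5,248.75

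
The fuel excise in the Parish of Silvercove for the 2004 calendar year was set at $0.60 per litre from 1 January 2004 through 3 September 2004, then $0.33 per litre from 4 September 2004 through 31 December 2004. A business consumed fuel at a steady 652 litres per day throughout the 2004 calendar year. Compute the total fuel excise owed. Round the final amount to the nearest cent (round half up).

1 January – 3 September 2004: 247 days × 652 litres/day = 161,044 litres at $0.60/litre → $96,626.40
4 September – 31 December 2004: 119 days × 652 litres/day = 77,588 litres at $0.33/litre → $25,604.04

$122,230.44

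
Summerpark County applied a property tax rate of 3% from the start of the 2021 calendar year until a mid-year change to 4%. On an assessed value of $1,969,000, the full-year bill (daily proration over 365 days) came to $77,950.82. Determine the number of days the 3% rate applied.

15 days

Let d = days at the first rate; then 365 − d days at the second rate.
$1,969,000 × [3%·d + 4%·(365−d)] / 365 = $77,950.82
Solving gives d = 15, so the new rate took effect on January 16, 2021.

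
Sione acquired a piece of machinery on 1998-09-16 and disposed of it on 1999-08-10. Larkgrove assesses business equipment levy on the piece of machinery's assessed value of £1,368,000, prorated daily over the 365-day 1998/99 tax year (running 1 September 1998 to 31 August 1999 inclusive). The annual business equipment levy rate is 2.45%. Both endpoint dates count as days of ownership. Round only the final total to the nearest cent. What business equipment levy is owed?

Days held (1998-09-16 to 1999-08-10): 329 out of 365
Tax = £1,368,000 × 2.45% × 329/365 = £30,210.3123

£30,210.31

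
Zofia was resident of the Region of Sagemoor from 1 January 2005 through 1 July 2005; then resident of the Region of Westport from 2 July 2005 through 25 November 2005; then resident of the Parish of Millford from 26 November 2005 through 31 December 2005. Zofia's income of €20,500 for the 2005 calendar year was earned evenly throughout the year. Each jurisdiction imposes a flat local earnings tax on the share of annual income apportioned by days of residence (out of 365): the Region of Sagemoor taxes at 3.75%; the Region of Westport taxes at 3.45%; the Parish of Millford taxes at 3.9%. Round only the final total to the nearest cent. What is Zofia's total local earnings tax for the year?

€747.01

The Region of Sagemoor, 1 January – 1 July 2005: 182 days → €20,500 × 3.75% × 182/365 = €383.3219
The Region of Westport, 2 July – 25 November 2005: 147 days → €20,500 × 3.45% × 147/365 = €284.8377
The Parish of Millford, 26 November – 31 December 2005: 36 days → €20,500 × 3.9% × 36/365 = €78.8548
Total = €747.0144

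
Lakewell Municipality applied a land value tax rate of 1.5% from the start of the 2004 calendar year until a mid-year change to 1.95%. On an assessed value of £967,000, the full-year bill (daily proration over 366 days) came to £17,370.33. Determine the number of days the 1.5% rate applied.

125 days

Let d = days at the first rate; then 366 − d days at the second rate.
£967,000 × [1.5%·d + 1.95%·(366−d)] / 366 = £17,370.33
Solving gives d = 125, so the new rate took effect on May 5, 2004.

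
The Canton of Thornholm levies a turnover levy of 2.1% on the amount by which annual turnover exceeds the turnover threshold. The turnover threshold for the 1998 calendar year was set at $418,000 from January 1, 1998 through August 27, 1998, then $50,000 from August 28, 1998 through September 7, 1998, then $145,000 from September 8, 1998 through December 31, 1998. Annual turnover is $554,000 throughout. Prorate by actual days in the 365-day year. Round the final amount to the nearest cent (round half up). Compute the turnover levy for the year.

$4,895.19

January 1 – August 27, 1998: 239 days, exemption $418,000 → ($554,000 − $418,000) × 2.1% × 239/365 = $1,870.0932
August 28 – September 7, 1998: 11 days, exemption $50,000 → ($554,000 − $50,000) × 2.1% × 11/365 = $318.9699
September 8 – December 31, 1998: 115 days, exemption $145,000 → ($554,000 − $145,000) × 2.1% × 115/365 = $2,706.1233
Total = $4,895.1863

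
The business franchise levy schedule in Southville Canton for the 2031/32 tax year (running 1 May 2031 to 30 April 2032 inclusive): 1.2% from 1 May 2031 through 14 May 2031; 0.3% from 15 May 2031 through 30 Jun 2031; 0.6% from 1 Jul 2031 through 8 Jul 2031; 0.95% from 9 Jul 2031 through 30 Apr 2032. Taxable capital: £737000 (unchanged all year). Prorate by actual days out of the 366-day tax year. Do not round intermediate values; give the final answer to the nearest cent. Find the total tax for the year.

1 May – 14 May 2031: 14 days at 1.2% → £737000 × 1.2% × 14/366 = £338.2951
15 May – 30 Jun 2031: 47 days at 0.3% → £737000 × 0.3% × 47/366 = £283.9262
1 Jul – 8 Jul 2031: 8 days at 0.6% → £737000 × 0.6% × 8/366 = £96.6557
9 Jul 2031 – 30 Apr 2032: 297 days at 0.95% → £737000 × 0.95% × 297/366 = £5681.5451
Total = £6400.4221

£6400.42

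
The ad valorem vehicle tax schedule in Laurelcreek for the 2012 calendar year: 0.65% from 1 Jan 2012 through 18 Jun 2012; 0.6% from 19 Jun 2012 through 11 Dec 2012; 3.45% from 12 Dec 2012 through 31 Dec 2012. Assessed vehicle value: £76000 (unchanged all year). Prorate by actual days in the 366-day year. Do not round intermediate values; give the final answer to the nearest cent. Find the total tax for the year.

£592.01

1 Jan – 18 Jun 2012: 170 days at 0.65% → £76000 × 0.65% × 170/366 = £229.4536
19 Jun – 11 Dec 2012: 176 days at 0.6% → £76000 × 0.6% × 176/366 = £219.2787
12 Dec – 31 Dec 2012: 20 days at 3.45% → £76000 × 3.45% × 20/366 = £143.2787
Total = £592.0109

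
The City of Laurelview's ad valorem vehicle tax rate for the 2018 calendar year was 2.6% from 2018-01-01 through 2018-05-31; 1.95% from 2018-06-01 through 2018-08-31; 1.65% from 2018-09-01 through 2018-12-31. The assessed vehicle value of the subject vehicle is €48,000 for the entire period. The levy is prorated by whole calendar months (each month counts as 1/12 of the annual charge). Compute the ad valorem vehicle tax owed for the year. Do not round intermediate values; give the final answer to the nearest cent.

€1,018.00

2018-01-01 to 2018-05-31: 5 months at 2.6% → €48,000 × 2.6% × 5/12 = €520.0000
2018-06-01 to 2018-08-31: 3 months at 1.95% → €48,000 × 1.95% × 3/12 = €234.0000
2018-09-01 to 2018-12-31: 4 months at 1.65% → €48,000 × 1.65% × 4/12 = €264.0000
Total = €1,018.0000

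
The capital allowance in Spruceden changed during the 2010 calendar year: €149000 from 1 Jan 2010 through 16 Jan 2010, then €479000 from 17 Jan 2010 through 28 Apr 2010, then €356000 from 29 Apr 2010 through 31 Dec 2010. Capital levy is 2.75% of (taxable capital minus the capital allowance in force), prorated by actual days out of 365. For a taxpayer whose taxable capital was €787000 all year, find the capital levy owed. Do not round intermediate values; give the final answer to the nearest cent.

1 Jan – 16 Jan 2010: 16 days, exemption €149000 → (€787000 − €149000) × 2.75% × 16/365 = €769.0959
17 Jan – 28 Apr 2010: 102 days, exemption €479000 → (€787000 − €479000) × 2.75% × 102/365 = €2366.9589
29 Apr – 31 Dec 2010: 247 days, exemption €356000 → (€787000 − €356000) × 2.75% × 247/365 = €8020.7329
Total = €11156.7877

€11156.79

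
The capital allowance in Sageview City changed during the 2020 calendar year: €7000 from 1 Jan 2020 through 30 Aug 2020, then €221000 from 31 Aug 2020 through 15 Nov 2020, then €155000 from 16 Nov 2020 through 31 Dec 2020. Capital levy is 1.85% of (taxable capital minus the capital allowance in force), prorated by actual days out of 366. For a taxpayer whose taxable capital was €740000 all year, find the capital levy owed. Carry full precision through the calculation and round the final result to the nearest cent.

€12383.48

1 Jan – 30 Aug 2020: 243 days, exemption €7000 → (€740000 − €7000) × 1.85% × 243/366 = €9003.2828
31 Aug – 15 Nov 2020: 77 days, exemption €221000 → (€740000 − €221000) × 1.85% × 77/366 = €2019.9877
16 Nov – 31 Dec 2020: 46 days, exemption €155000 → (€740000 − €155000) × 1.85% × 46/366 = €1360.2049
Total = €12383.4754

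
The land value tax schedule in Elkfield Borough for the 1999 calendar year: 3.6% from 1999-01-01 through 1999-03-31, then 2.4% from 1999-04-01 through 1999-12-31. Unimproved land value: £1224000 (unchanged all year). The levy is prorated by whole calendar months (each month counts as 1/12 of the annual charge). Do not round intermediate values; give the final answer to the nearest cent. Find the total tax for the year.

1999-01-01 to 1999-03-31: 3 months at 3.6% → £1224000 × 3.6% × 3/12 = £11016.0000
1999-04-01 to 1999-12-31: 9 months at 2.4% → £1224000 × 2.4% × 9/12 = £22032.0000
Total = £33048.0000

£33048.00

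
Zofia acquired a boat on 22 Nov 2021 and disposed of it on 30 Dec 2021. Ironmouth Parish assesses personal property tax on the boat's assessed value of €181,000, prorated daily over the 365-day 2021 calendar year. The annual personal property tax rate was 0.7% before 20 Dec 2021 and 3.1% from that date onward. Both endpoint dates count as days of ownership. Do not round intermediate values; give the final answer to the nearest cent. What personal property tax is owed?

€266.29

22 Nov – 19 Dec 2021: 28 days at 0.7% → €181,000 × 0.7% × 28/365 = €97.1945
20 Dec – 30 Dec 2021: 11 days at 3.1% → €181,000 × 3.1% × 11/365 = €169.0986
Total = €266.2932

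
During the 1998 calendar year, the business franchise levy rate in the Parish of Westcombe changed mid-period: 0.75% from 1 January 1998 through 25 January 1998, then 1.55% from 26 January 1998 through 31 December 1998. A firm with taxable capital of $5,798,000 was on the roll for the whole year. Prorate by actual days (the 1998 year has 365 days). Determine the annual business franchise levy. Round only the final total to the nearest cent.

1 January – 25 January 1998: 25 days at 0.75% → $5,798,000 × 0.75% × 25/365 = $2,978.4247
26 January – 31 December 1998: 340 days at 1.55% → $5,798,000 × 1.55% × 340/365 = $83,713.5890
Total = $86,692.0137

$86,692.01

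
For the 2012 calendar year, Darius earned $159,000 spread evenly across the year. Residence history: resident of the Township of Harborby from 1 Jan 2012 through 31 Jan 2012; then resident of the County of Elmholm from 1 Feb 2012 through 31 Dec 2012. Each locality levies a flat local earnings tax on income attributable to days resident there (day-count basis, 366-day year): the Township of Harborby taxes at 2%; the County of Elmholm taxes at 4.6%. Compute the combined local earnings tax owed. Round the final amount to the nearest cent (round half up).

$6,963.85

The Township of Harborby, 1 Jan – 31 Jan 2012: 31 days → $159,000 × 2% × 31/366 = $269.3443
The County of Elmholm, 1 Feb – 31 Dec 2012: 335 days → $159,000 × 4.6% × 335/366 = $6,694.5082
Total = $6,963.8525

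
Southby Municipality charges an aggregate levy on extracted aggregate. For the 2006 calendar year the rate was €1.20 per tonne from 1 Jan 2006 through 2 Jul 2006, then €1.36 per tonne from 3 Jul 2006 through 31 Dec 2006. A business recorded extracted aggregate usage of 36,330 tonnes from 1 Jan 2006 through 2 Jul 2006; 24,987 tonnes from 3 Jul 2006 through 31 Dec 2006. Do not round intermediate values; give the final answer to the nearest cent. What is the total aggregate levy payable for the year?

€77578.32

1 Jan – 2 Jul 2006: 36,330 tonnes at €1.20/tonne → €43596.00
3 Jul – 31 Dec 2006: 24,987 tonnes at €1.36/tonne → €33982.32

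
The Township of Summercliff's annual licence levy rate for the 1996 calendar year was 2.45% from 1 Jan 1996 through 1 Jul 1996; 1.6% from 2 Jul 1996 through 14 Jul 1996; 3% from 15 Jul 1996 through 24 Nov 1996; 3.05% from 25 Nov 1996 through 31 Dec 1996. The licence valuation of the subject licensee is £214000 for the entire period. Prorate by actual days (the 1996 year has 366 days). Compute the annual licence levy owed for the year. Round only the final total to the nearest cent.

1 Jan – 1 Jul 1996: 183 days at 2.45% → £214000 × 2.45% × 183/366 = £2621.5000
2 Jul – 14 Jul 1996: 13 days at 1.6% → £214000 × 1.6% × 13/366 = £121.6175
15 Jul – 24 Nov 1996: 133 days at 3% → £214000 × 3% × 133/366 = £2332.9508
25 Nov – 31 Dec 1996: 37 days at 3.05% → £214000 × 3.05% × 37/366 = £659.8333
Total = £5735.9016

£5735.90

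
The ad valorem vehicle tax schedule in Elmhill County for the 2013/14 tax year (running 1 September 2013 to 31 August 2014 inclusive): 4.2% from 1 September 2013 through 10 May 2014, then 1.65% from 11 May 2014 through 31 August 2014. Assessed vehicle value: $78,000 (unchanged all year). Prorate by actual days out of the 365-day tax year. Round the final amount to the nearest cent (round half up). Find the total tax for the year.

1 September 2013 – 10 May 2014: 252 days at 4.2% → $78,000 × 4.2% × 252/365 = $2,261.7863
11 May – 31 August 2014: 113 days at 1.65% → $78,000 × 1.65% × 113/365 = $398.4411
Total = $2,660.2274

$2,660.23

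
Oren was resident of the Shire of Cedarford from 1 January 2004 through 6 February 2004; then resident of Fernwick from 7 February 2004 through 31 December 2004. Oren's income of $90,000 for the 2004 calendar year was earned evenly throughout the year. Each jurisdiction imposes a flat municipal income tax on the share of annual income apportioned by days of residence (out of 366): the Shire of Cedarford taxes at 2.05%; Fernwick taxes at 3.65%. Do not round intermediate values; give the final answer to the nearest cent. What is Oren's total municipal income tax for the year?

$3,139.43

The Shire of Cedarford, 1 January – 6 February 2004: 37 days → $90,000 × 2.05% × 37/366 = $186.5164
Fernwick, 7 February – 31 December 2004: 329 days → $90,000 × 3.65% × 329/366 = $2,952.9098
Total = $3,139.4262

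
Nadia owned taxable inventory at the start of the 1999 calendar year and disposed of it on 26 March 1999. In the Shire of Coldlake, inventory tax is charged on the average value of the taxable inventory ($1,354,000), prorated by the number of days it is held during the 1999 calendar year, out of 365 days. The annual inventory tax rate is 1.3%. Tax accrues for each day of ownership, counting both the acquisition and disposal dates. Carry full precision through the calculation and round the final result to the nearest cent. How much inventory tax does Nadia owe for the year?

Days held (1 January – 26 March 1999): 85 out of 365
Tax = $1,354,000 × 1.3% × 85/365 = $4,099.0959

$4,099.10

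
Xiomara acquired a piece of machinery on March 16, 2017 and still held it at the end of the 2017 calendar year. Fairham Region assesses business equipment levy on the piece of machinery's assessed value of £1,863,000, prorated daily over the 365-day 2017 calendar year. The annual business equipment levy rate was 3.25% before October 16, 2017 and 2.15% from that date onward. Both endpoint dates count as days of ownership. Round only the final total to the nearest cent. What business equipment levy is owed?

£43,948.94

March 16 – October 15, 2017: 214 days at 3.25% → £1,863,000 × 3.25% × 214/365 = £35,499.0822
October 16 – December 31, 2017: 77 days at 2.15% → £1,863,000 × 2.15% × 77/365 = £8,449.8534
Total = £43,948.9356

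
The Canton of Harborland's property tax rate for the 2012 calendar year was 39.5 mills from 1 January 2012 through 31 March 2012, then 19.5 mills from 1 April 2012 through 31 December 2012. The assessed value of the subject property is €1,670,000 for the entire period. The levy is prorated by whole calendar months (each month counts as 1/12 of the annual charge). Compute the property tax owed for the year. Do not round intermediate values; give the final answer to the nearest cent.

€40,915.00

1 January – 31 March 2012: 3 months at 39.5 mills → €1,670,000 × 3.95% × 3/12 = €16,491.2500
1 April – 31 December 2012: 9 months at 19.5 mills → €1,670,000 × 1.95% × 9/12 = €24,423.7500
Total = €40,915.0000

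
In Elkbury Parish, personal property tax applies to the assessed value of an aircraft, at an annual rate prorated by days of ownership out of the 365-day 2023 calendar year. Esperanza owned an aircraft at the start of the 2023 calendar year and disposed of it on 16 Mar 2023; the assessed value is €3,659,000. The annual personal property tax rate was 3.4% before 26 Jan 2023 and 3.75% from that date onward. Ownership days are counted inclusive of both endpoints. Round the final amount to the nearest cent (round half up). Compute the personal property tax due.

€27,317.19

1 Jan – 25 Jan 2023: 25 days at 3.4% → €3,659,000 × 3.4% × 25/365 = €8,520.9589
26 Jan – 16 Mar 2023: 50 days at 3.75% → €3,659,000 × 3.75% × 50/365 = €18,796.2329
Total = €27,317.1918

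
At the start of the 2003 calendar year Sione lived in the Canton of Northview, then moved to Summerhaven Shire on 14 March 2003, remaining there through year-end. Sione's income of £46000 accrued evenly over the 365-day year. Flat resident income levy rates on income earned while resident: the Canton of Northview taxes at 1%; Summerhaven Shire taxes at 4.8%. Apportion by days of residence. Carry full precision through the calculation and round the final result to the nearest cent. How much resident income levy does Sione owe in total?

£1863.19

The Canton of Northview, 1 January – 13 March 2003: 72 days → £46000 × 1% × 72/365 = £90.7397
Summerhaven Shire, 14 March – 31 December 2003: 293 days → £46000 × 4.8% × 293/365 = £1772.4493
Total = £1863.1890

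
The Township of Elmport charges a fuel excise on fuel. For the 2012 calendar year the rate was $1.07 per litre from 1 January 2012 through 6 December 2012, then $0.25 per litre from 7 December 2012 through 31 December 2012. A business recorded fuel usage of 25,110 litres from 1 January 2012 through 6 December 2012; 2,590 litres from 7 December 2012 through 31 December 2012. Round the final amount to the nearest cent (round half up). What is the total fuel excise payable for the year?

$27,515.20

1 January – 6 December 2012: 25,110 litres at $1.07/litre → $26,867.70
7 December – 31 December 2012: 2,590 litres at $0.25/litre → $647.50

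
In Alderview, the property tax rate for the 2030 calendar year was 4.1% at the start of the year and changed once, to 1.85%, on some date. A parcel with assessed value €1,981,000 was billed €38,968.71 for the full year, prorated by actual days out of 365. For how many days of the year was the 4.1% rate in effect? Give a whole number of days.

19 days

Let d = days at the first rate; then 365 − d days at the second rate.
€1,981,000 × [4.1%·d + 1.85%·(365−d)] / 365 = €38,968.71
Solving gives d = 19, so the new rate took effect on 20 January 2030.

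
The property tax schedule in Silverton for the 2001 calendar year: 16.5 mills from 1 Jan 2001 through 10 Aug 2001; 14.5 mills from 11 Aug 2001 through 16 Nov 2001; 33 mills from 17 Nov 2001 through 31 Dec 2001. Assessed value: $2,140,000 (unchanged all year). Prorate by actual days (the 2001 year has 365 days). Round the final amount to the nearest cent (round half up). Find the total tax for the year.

1 Jan – 10 Aug 2001: 222 days at 16.5 mills → $2,140,000 × 1.65% × 222/365 = $21,476.2192
11 Aug – 16 Nov 2001: 98 days at 14.5 mills → $2,140,000 × 1.45% × 98/365 = $8,331.3425
17 Nov – 31 Dec 2001: 45 days at 33 mills → $2,140,000 × 3.3% × 45/365 = $8,706.5753
Total = $38,514.1370

$38,514.14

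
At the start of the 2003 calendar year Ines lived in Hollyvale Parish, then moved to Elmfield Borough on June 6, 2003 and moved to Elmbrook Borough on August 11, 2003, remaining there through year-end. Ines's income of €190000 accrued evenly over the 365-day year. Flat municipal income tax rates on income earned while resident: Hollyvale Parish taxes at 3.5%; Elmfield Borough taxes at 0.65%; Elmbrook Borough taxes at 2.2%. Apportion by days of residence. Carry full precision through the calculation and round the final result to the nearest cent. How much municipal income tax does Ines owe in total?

Hollyvale Parish, January 1 – June 5, 2003: 156 days → €190000 × 3.5% × 156/365 = €2842.1918
Elmfield Borough, June 6 – August 10, 2003: 66 days → €190000 × 0.65% × 66/365 = €223.3151
Elmbrook Borough, August 11 – December 31, 2003: 143 days → €190000 × 2.2% × 143/365 = €1637.6438
Total = €4703.1507

€4703.15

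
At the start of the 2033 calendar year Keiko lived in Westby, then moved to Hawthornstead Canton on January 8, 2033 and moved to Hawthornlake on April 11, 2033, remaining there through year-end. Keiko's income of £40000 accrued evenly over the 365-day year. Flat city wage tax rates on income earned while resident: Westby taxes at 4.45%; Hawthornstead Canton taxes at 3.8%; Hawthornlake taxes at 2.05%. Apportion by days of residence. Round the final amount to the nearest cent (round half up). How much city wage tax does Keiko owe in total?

Westby, January 1 – January 7, 2033: 7 days → £40000 × 4.45% × 7/365 = £34.1370
Hawthornstead Canton, January 8 – April 10, 2033: 93 days → £40000 × 3.8% × 93/365 = £387.2877
Hawthornlake, April 11 – December 31, 2033: 265 days → £40000 × 2.05% × 265/365 = £595.3425
Total = £1016.7671

£1016.77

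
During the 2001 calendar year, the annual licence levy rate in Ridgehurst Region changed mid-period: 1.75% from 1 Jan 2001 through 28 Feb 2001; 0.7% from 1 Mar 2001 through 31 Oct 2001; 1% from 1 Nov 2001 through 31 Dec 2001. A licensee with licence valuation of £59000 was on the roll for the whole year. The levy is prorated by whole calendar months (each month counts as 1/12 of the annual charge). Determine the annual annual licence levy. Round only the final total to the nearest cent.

£545.75

1 Jan – 28 Feb 2001: 2 months at 1.75% → £59000 × 1.75% × 2/12 = £172.0833
1 Mar – 31 Oct 2001: 8 months at 0.7% → £59000 × 0.7% × 8/12 = £275.3333
1 Nov – 31 Dec 2001: 2 months at 1% → £59000 × 1% × 2/12 = £98.3333
Total = £545.7500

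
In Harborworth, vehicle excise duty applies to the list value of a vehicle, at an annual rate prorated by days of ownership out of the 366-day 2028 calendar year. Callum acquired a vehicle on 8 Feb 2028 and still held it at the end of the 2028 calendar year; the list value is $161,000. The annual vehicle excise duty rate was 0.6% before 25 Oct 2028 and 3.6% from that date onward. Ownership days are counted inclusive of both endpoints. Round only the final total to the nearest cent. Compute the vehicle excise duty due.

$1,763.08

8 Feb – 24 Oct 2028: 260 days at 0.6% → $161,000 × 0.6% × 260/366 = $686.2295
25 Oct – 31 Dec 2028: 68 days at 3.6% → $161,000 × 3.6% × 68/366 = $1,076.8525
Total = $1,763.0820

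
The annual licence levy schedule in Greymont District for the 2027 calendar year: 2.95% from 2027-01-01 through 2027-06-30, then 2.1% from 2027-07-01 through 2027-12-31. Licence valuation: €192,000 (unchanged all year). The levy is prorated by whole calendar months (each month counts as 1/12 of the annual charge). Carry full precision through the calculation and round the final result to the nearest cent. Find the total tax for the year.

€4,848.00

2027-01-01 to 2027-06-30: 6 months at 2.95% → €192,000 × 2.95% × 6/12 = €2,832.0000
2027-07-01 to 2027-12-31: 6 months at 2.1% → €192,000 × 2.1% × 6/12 = €2,016.0000
Total = €4,848.0000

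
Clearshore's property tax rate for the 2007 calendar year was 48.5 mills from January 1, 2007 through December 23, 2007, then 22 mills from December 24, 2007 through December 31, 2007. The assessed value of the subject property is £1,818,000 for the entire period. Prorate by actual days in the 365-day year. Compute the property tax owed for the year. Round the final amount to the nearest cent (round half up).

£87,117.07

January 1 – December 23, 2007: 357 days at 48.5 mills → £1,818,000 × 4.85% × 357/365 = £86,240.4411
December 24 – December 31, 2007: 8 days at 22 mills → £1,818,000 × 2.2% × 8/365 = £876.6247
Total = £87,117.0658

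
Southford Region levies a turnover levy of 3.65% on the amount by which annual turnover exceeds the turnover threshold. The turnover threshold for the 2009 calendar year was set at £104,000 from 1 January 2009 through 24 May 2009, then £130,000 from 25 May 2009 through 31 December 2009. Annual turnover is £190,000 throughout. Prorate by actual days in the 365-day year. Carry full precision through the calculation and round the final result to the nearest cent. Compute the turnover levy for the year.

1 January – 24 May 2009: 144 days, exemption £104,000 → (£190,000 − £104,000) × 3.65% × 144/365 = £1,238.4000
25 May – 31 December 2009: 221 days, exemption £130,000 → (£190,000 − £130,000) × 3.65% × 221/365 = £1,326.0000
Total = £2,564.4000

£2,564.40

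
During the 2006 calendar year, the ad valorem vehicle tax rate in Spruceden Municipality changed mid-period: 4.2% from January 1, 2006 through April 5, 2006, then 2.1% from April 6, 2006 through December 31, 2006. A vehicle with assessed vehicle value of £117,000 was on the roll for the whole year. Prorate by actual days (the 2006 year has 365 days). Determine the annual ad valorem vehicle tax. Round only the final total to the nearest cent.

January 1 – April 5, 2006: 95 days at 4.2% → £117,000 × 4.2% × 95/365 = £1,278.9863
April 6 – December 31, 2006: 270 days at 2.1% → £117,000 × 2.1% × 270/365 = £1,817.5068
Total = £3,096.4932

£3,096.49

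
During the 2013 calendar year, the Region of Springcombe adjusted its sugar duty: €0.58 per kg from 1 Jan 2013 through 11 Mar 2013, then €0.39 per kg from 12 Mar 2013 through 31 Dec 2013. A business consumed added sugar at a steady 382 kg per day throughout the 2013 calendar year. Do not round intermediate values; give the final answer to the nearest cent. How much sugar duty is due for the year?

1 Jan – 11 Mar 2013: 70 days × 382 kg/day = 26,740 kg at €0.58/kg → €15,509.20
12 Mar – 31 Dec 2013: 295 days × 382 kg/day = 112,690 kg at €0.39/kg → €43,949.10

€59,458.30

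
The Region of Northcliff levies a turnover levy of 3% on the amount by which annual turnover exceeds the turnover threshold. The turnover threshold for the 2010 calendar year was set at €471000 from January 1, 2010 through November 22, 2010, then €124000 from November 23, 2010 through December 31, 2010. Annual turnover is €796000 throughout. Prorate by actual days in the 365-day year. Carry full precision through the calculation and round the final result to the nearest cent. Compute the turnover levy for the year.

January 1 – November 22, 2010: 326 days, exemption €471000 → (€796000 − €471000) × 3% × 326/365 = €8708.2192
November 23 – December 31, 2010: 39 days, exemption €124000 → (€796000 − €124000) × 3% × 39/365 = €2154.0822
Total = €10862.3014

€10862.30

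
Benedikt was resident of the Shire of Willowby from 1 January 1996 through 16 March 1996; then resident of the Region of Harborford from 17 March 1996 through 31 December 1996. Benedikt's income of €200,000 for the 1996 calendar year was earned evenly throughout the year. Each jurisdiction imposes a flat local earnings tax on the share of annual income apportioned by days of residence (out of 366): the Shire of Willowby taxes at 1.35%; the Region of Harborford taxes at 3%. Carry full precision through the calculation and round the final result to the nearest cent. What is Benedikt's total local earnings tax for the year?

€5,314.75

The Shire of Willowby, 1 January – 16 March 1996: 76 days → €200,000 × 1.35% × 76/366 = €560.6557
The Region of Harborford, 17 March – 31 December 1996: 290 days → €200,000 × 3% × 290/366 = €4,754.0984
Total = €5,314.7541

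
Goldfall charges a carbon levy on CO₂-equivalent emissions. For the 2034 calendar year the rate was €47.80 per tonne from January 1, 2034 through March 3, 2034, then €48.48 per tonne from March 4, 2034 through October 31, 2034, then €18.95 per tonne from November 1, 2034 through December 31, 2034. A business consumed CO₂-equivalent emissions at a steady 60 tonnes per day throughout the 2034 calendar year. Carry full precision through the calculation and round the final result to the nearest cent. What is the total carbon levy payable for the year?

January 1 – March 3, 2034: 62 days × 60 tonnes/day = 3,720 tonnes at €47.80/tonne → €177,816.00
March 4 – October 31, 2034: 242 days × 60 tonnes/day = 14,520 tonnes at €48.48/tonne → €703,929.60
November 1 – December 31, 2034: 61 days × 60 tonnes/day = 3,660 tonnes at €18.95/tonne → €69,357.00

€951,102.60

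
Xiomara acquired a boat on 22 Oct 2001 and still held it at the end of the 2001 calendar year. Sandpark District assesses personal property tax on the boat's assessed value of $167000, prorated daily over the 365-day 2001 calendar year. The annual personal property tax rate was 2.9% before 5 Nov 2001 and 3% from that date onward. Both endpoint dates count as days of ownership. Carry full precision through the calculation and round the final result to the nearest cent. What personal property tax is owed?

$968.14

22 Oct – 4 Nov 2001: 14 days at 2.9% → $167000 × 2.9% × 14/365 = $185.7589
5 Nov – 31 Dec 2001: 57 days at 3% → $167000 × 3% × 57/365 = $782.3836
Total = $968.1425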